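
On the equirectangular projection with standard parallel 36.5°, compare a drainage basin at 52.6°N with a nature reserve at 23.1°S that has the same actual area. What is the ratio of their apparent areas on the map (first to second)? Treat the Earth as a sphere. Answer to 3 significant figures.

1.51

The equidistant cylindrical projection with φ₀ = 36.5° has h = 1 (meridians true) and k = cos φ₀ / cos φ along parallels.
Areal scale at 52.6°: h·k = 1.000 × 1.323 = 1.323.
Areal scale at 23.1°: h·k = 1.000 × 0.8739 = 0.8739.
Ratio = 1.323/0.8739 ≈ 1.51.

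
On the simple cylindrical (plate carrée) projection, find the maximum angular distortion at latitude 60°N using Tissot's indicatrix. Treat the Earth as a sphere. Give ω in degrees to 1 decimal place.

38.9°

For the equirectangular projection with φ₀ = 0 (plate carrée), h = 1 along meridians and k = sec φ along parallels.
At 60°: h = 1.000, k = 2.000; principal scales a = 2.000, b = 1.000.
sin(ω/2) = (a − b)/(a + b) = 1.0000/3.000 = 0.3333, so ω = 2 arcsin(0.3333) ≈ 38.9°.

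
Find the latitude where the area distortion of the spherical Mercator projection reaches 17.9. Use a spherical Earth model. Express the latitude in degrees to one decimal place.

Mercator areal scale is sec²φ.
sec²φ = 17.9  ⇒  cos²φ = 0.05587  ⇒  cos φ = 0.2364.
φ = arccos(0.2364) ≈ 76.3°.

76.3°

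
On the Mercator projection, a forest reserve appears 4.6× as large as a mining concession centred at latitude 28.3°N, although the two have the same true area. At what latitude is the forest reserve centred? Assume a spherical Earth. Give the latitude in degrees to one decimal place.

65.8°

For equal true areas on Mercator, apparent areas scale as sec²φ, so the ratio is cos²φ₂ / cos²φ₁.
cos²φ₂ / cos²φ₁ = 4.6  ⇒  cos φ₁ = cos 28.3° / √4.6 = 0.8805/2.145 = 0.4105.
φ₁ = arccos(0.4105) ≈ 65.8°.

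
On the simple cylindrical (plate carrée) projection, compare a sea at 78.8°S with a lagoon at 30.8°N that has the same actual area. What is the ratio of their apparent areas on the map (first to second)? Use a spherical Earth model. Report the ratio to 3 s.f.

In the plate carrée (x = Rλ, y = Rφ), meridians are true-scale (h = 1) and parallels are stretched by k = sec φ.
Areal scale at 78.8°: h·k = 1.000 × 5.148 = 5.148.
Areal scale at 30.8°: h·k = 1.000 × 1.164 = 1.164.
Ratio = 5.148/1.164 ≈ 4.42.

4.42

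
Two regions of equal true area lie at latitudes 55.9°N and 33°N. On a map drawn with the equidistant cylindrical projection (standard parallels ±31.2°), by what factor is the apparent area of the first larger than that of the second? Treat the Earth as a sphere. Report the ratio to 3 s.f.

1.50

In the equirectangular projection with standard parallel φ₀ = 31.2° (x = Rλ cos φ₀, y = Rφ), meridians are true-scale (h = 1) and the parallel scale is k = cos φ₀ / cos φ.
Areal scale at 55.9°: h·k = 1.000 × 1.526 = 1.526.
Areal scale at 33°: h·k = 1.000 × 1.020 = 1.020.
Ratio = 1.526/1.020 ≈ 1.50.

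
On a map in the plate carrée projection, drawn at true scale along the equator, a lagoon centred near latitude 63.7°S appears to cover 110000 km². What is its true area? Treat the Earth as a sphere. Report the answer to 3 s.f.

48700 km²

For the equirectangular projection with φ₀ = 0 (plate carrée), h = 1 along meridians and k = sec φ along parallels.
Areal scale = h·k = 1 × sec φ; at 63.7°, h = 1.000, k = 2.257, so h·k = 2.257.
True area = apparent / (areal scale) = 110000 / 2.257 ≈ 48700 km².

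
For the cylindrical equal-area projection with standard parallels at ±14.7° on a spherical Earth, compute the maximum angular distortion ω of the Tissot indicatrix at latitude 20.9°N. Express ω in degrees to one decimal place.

A cylindrical equal-area projection with standard parallel φ₀ has meridian scale h = cos φ / cos φ₀ and parallel scale k = cos φ₀ / cos φ (so areas are preserved, h·k = 1).
At 20.9°: h = 0.9658, k = 1.035; principal scales a = 1.035, b = 0.9658.
sin(ω/2) = (a − b)/(a + b) = 0.06957/2.001 = 0.03477, so ω = 2 arcsin(0.03477) ≈ 4.0°.

4.0°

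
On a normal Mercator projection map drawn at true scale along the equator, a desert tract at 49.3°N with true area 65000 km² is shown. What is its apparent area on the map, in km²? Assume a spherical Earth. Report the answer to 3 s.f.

For Mercator, h = k = sec φ (a conformal cylindrical projection has a single point scale, 1/cos φ).
Areal scale = k² = sec²φ = 1/cos²(49.3°) = 1/0.6521² = 2.352.
Apparent area = 65000 × 2.352 ≈ 153000 km².

153000 km²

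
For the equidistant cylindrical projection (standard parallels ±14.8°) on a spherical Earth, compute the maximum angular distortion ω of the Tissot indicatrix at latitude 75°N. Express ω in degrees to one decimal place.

70.6°

In the equirectangular projection with standard parallel φ₀ = 14.8° (x = Rλ cos φ₀, y = Rφ), meridians are true-scale (h = 1) and the parallel scale is k = cos φ₀ / cos φ.
At 75°: h = 1.000, k = 3.736; principal scales a = 3.736, b = 1.000.
sin(ω/2) = (a − b)/(a + b) = 2.736/4.736 = 0.5777, so ω = 2 arcsin(0.5777) ≈ 70.6°.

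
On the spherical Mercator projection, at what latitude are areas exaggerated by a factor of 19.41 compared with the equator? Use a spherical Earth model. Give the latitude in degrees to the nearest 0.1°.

Mercator areal scale is sec²φ.
sec²φ = 19.41  ⇒  cos²φ = 0.05152  ⇒  cos φ = 0.2270.
φ = arccos(0.2270) ≈ 76.9°.

76.9°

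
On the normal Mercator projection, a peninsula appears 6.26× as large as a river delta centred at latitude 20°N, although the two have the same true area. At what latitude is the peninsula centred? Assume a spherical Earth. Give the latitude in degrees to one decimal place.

On Mercator, (apparent₁)/(apparent₂) = sec²φ₁ / sec²φ₂ when true areas are equal.
cos²φ₂ / cos²φ₁ = 6.26  ⇒  cos φ₁ = cos 20° / √6.26 = 0.9397/2.502 = 0.3756.
φ₁ = arccos(0.3756) ≈ 67.9°.

67.9°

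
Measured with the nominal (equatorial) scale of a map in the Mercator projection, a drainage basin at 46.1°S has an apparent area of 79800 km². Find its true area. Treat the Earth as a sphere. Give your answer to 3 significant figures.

For Mercator, h = k = sec φ (a conformal cylindrical projection has a single point scale, 1/cos φ).
Areal scale = k² = sec²φ = 1/cos²(46.1°) = 1/0.6934² = 2.080.
True area = apparent / (areal scale) = 79800 / 2.080 ≈ 38400 km².

38400 km²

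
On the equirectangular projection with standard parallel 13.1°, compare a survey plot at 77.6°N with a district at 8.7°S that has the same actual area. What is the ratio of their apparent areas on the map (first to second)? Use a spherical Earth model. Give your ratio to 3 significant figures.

4.60

The equidistant cylindrical projection with φ₀ = 13.1° has h = 1 (meridians true) and k = cos φ₀ / cos φ along parallels.
Areal scale at 77.6°: h·k = 1.000 × 4.536 = 4.536.
Areal scale at 8.7°: h·k = 1.000 × 0.9853 = 0.9853.
Ratio = 4.536/0.9853 ≈ 4.60.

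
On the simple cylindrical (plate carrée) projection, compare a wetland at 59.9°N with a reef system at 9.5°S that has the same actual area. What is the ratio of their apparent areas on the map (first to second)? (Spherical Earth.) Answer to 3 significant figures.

1.97

For the equirectangular projection with φ₀ = 0 (plate carrée), h = 1 along meridians and k = sec φ along parallels.
Areal scale at 59.9°: h·k = 1.000 × 1.994 = 1.994.
Areal scale at 9.5°: h·k = 1.000 × 1.014 = 1.014.
Ratio = 1.994/1.014 ≈ 1.97.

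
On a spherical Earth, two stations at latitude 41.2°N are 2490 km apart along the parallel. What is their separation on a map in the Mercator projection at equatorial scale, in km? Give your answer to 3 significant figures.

Mercator is conformal, so the point scale is isotropic: h = k = sec φ = 1/cos φ.
Along the parallel, k = sec 41.2° = 1/0.7524 = 1.329.
Map distance = 2490 × 1.329 ≈ 3310 km.

3310 km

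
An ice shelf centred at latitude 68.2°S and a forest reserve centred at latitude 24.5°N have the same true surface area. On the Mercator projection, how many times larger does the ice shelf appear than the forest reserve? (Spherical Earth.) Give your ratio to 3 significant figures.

6.00

Mercator areal scale is sec²φ.
At 68.2°: sec²(68.2°) = 1/0.3714² = 7.251.
At 24.5°: sec²(24.5°) = 1/0.9100² = 1.208.
Ratio = 7.251/1.208 = cos²(24.5°)/cos²(68.2°) ≈ 6.00.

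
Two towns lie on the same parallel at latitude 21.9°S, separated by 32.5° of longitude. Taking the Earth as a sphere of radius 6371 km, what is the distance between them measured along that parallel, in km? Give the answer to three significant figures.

Arc length along a parallel = R cos φ · Δλ (with Δλ in radians).
= 6371 × cos 21.9° × (32.5° × π/180) = 6371 × 0.9278 × 0.5672 ≈ 3350 km.

3350 km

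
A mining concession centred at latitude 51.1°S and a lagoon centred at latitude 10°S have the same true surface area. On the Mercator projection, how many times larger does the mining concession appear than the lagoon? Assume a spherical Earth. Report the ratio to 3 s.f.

2.46

On Mercator, area is exaggerated by sec²φ = 1/cos²φ.
At 51.1°: sec²(51.1°) = 1/0.6280² = 2.536.
At 10°: sec²(10°) = 1/0.9848² = 1.031.
Ratio = 2.536/1.031 = cos²(10°)/cos²(51.1°) ≈ 2.46.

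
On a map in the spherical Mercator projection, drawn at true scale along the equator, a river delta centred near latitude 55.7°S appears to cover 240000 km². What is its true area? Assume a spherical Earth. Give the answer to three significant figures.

76200 km²

The Mercator projection is conformal; its linear scale factor is the same in every direction and equals sec φ = 1/cos φ.
Areal scale = k² = sec²φ = 1/cos²(55.7°) = 1/0.5635² = 3.149.
True area = apparent / (areal scale) = 240000 / 3.149 ≈ 76200 km².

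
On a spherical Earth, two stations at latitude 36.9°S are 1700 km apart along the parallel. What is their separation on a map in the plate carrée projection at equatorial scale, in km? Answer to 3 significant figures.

2130 km

For the equirectangular projection with φ₀ = 0 (plate carrée), h = 1 along meridians and k = sec φ along parallels.
Along the parallel, k = sec 36.9° = 1/0.7997 = 1.250.
Map distance = 1700 × 1.250 ≈ 2130 km.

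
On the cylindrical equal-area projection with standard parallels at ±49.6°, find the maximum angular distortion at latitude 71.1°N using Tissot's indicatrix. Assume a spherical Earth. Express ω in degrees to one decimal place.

73.8°

A cylindrical equal-area projection with standard parallel φ₀ has meridian scale h = cos φ / cos φ₀ and parallel scale k = cos φ₀ / cos φ (so areas are preserved, h·k = 1).
At 71.1°: h = 0.4998, k = 2.001; principal scales a = 2.001, b = 0.4998.
sin(ω/2) = (a − b)/(a + b) = 1.501/2.501 = 0.6003, so ω = 2 arcsin(0.6003) ≈ 73.8°.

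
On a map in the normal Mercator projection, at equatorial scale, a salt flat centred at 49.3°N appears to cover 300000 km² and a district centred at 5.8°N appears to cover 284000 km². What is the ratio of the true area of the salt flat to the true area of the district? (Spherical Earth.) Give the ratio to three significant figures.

Since Mercator area scale is 1/cos²φ, the true area equals the apparent area multiplied by cos²φ.
True area of salt flat: 300000 × cos²(49.3°) = 300000 × 0.4252 = 127600 km².
True area of district: 284000 × cos²(5.8°) = 284000 × 0.9898 = 281100 km².
Ratio = 127600 / 281100 ≈ 0.454.

0.454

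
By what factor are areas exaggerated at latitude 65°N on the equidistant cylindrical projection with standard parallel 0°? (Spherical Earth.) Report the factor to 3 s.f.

In the plate carrée (x = Rλ, y = Rφ), meridians are true-scale (h = 1) and parallels are stretched by k = sec φ.
Areal scale = h·k = 1 × sec φ; at 65°, h = 1.000, k = 2.366, so h·k = 2.366.

2.37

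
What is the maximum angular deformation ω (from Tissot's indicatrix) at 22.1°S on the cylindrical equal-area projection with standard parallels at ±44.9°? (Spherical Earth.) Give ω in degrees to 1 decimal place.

For cylindrical equal-area with standard parallel φ₀, h = cos φ / cos φ₀ and k = cos φ₀ / cos φ, so h·k = 1.
At 22.1°: h = 1.308, k = 0.7645; principal scales a = 1.308, b = 0.7645.
sin(ω/2) = (a − b)/(a + b) = 0.5435/2.073 = 0.2622, so ω = 2 arcsin(0.2622) ≈ 30.4°.

30.4°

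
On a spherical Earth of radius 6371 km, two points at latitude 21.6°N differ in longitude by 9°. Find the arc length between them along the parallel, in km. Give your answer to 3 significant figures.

930 km

Arc length along a parallel = R cos φ · Δλ (with Δλ in radians).
= 6371 × cos 21.6° × (9° × π/180) = 6371 × 0.9298 × 0.1571 ≈ 930 km.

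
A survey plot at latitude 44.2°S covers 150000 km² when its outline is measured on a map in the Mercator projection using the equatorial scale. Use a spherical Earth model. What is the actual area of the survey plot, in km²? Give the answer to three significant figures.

77100 km²

For Mercator, h = k = sec φ (a conformal cylindrical projection has a single point scale, 1/cos φ).
Areal scale = k² = sec²φ = 1/cos²(44.2°) = 1/0.7169² = 1.946.
True area = apparent / (areal scale) = 150000 / 1.946 ≈ 77100 km².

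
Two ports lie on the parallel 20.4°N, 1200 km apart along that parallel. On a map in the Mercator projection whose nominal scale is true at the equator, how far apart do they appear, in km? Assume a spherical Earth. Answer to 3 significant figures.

1280 km

Mercator is conformal, so the point scale is isotropic: h = k = sec φ = 1/cos φ.
Along the parallel, k = sec 20.4° = 1/0.9373 = 1.067.
Map distance = 1200 × 1.067 ≈ 1280 km.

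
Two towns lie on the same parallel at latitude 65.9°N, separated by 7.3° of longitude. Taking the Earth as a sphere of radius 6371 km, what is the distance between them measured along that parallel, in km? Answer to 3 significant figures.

331 km

Arc length along a parallel = R cos φ · Δλ (with Δλ in radians).
= 6371 × cos 65.9° × (7.3° × π/180) = 6371 × 0.4083 × 0.1274 ≈ 331 km.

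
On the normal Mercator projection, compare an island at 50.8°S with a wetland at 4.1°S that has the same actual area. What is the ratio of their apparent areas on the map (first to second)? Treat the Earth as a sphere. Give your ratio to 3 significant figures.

On Mercator, area is exaggerated by sec²φ = 1/cos²φ.
At 50.8°: sec²(50.8°) = 1/0.6320² = 2.503.
At 4.1°: sec²(4.1°) = 1/0.9974² = 1.005.
Ratio = 2.503/1.005 = cos²(4.1°)/cos²(50.8°) ≈ 2.49.

2.49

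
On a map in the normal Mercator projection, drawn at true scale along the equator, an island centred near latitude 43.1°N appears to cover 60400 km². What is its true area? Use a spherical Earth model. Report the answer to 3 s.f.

The Mercator projection is conformal; its linear scale factor is the same in every direction and equals sec φ = 1/cos φ.
Areal scale = k² = sec²φ = 1/cos²(43.1°) = 1/0.7302² = 1.876.
True area = apparent / (areal scale) = 60400 / 1.876 ≈ 32200 km².

32200 km²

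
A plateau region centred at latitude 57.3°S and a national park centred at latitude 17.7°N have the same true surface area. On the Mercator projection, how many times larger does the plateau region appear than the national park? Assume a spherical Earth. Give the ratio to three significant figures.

On Mercator, area is exaggerated by sec²φ = 1/cos²φ.
At 57.3°: sec²(57.3°) = 1/0.5402² = 3.426.
At 17.7°: sec²(17.7°) = 1/0.9527² = 1.102.
Ratio = 3.426/1.102 = cos²(17.7°)/cos²(57.3°) ≈ 3.11.

3.11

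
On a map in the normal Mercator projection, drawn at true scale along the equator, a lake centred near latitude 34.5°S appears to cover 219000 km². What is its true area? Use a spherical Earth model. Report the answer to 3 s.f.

The Mercator projection is conformal; its linear scale factor is the same in every direction and equals sec φ = 1/cos φ.
Areal scale = k² = sec²φ = 1/cos²(34.5°) = 1/0.8241² = 1.472.
True area = apparent / (areal scale) = 219000 / 1.472 ≈ 149000 km².

149000 km²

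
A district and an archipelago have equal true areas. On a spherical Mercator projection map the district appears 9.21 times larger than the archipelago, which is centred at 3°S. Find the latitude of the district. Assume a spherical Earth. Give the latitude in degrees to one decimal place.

Mercator areal scale is sec²φ, so apparent-area ratio = sec²φ₁ / sec²φ₂ = cos²φ₂ / cos²φ₁.
cos²φ₂ / cos²φ₁ = 9.21  ⇒  cos φ₁ = cos 3° / √9.21 = 0.9986/3.035 = 0.3291.
φ₁ = arccos(0.3291) ≈ 70.8°.

70.8°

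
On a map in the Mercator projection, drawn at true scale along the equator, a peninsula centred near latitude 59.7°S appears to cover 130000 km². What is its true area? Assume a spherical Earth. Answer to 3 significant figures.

33100 km²

For Mercator, h = k = sec φ (a conformal cylindrical projection has a single point scale, 1/cos φ).
Areal scale = k² = sec²φ = 1/cos²(59.7°) = 1/0.5045² = 3.929.
True area = apparent / (areal scale) = 130000 / 3.929 ≈ 33100 km².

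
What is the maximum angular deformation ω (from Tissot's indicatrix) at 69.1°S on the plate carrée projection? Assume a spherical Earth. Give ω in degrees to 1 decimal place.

56.6°

For the equirectangular projection with φ₀ = 0 (plate carrée), h = 1 along meridians and k = sec φ along parallels.
At 69.1°: h = 1.000, k = 2.803; principal scales a = 2.803, b = 1.000.
sin(ω/2) = (a − b)/(a + b) = 1.803/3.803 = 0.4741, so ω = 2 arcsin(0.4741) ≈ 56.6°.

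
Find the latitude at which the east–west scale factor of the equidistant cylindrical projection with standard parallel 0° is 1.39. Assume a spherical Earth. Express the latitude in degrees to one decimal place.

Plate carrée: h = 1, k = sec φ along parallels.
sec φ = 1.39  ⇒  cos φ = 0.7194  ⇒  φ ≈ 44.0°.

44.0°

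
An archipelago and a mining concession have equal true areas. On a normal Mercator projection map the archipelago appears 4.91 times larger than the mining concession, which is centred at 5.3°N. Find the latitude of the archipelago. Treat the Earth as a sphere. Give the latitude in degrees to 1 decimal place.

63.3°

On Mercator, (apparent₁)/(apparent₂) = sec²φ₁ / sec²φ₂ when true areas are equal.
cos²φ₂ / cos²φ₁ = 4.91  ⇒  cos φ₁ = cos 5.3° / √4.91 = 0.9957/2.216 = 0.4494.
φ₁ = arccos(0.4494) ≈ 63.3°.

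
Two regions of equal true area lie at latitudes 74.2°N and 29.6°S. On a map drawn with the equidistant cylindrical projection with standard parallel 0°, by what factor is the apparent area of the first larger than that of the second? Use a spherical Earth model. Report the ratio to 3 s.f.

3.19

In the plate carrée (x = Rλ, y = Rφ), meridians are true-scale (h = 1) and parallels are stretched by k = sec φ.
Areal scale at 74.2°: h·k = 1.000 × 3.673 = 3.673.
Areal scale at 29.6°: h·k = 1.000 × 1.150 = 1.150.
Ratio = 3.673/1.150 ≈ 3.19.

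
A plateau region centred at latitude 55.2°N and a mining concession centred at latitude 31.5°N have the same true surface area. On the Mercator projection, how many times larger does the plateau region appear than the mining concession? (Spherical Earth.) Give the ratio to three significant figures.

Mercator is conformal with k = sec φ, so areal scale = k² = sec²φ.
At 55.2°: sec²(55.2°) = 1/0.5707² = 3.070.
At 31.5°: sec²(31.5°) = 1/0.8526² = 1.376.
Ratio = 3.070/1.376 = cos²(31.5°)/cos²(55.2°) ≈ 2.23.

2.23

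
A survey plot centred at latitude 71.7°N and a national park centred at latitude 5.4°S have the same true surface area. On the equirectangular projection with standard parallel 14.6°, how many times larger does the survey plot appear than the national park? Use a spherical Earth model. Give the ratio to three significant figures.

The equidistant cylindrical projection with φ₀ = 14.6° has h = 1 (meridians true) and k = cos φ₀ / cos φ along parallels.
Areal scale at 71.7°: h·k = 1.000 × 3.082 = 3.082.
Areal scale at 5.4°: h·k = 1.000 × 0.9720 = 0.9720.
Ratio = 3.082/0.9720 ≈ 3.17.

3.17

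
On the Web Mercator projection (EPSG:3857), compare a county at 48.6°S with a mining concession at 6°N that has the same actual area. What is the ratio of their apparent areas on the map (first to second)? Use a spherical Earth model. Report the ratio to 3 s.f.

2.26

Mercator areal scale is sec²φ.
At 48.6°: sec²(48.6°) = 1/0.6613² = 2.287.
At 6°: sec²(6°) = 1/0.9945² = 1.011.
Ratio = 2.287/1.011 = cos²(6°)/cos²(48.6°) ≈ 2.26.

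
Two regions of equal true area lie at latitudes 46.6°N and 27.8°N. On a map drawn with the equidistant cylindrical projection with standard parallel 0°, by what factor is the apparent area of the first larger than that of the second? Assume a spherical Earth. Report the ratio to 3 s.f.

For the equirectangular projection with φ₀ = 0 (plate carrée), h = 1 along meridians and k = sec φ along parallels.
Areal scale at 46.6°: h·k = 1.000 × 1.455 = 1.455.
Areal scale at 27.8°: h·k = 1.000 × 1.130 = 1.130.
Ratio = 1.455/1.130 ≈ 1.29.

1.29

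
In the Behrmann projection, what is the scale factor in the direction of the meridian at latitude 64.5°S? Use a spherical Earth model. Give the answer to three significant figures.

0.497

Behrmann is a cylindrical equal-area projection with standard parallels at ±30°. Cylindrical equal-area (φ₀ = 30°): h = cos φ / cos 30° along meridians, k = cos 30° / cos φ along parallels; h·k = 1.
h = cos 64.5° / cos 30° = 0.4305/0.8660 = 0.4971.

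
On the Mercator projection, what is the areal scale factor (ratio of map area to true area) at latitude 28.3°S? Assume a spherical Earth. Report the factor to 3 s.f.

1.29

For Mercator, h = k = sec φ (a conformal cylindrical projection has a single point scale, 1/cos φ).
Areal scale = k² = sec²φ = 1/cos²(28.3°) = 1/0.8805² = 1.290.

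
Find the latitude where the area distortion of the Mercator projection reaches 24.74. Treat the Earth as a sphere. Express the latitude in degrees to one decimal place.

Mercator areal scale is sec²φ.
sec²φ = 24.74  ⇒  cos²φ = 0.04042  ⇒  cos φ = 0.2010.
φ = arccos(0.2010) ≈ 78.4°.

78.4°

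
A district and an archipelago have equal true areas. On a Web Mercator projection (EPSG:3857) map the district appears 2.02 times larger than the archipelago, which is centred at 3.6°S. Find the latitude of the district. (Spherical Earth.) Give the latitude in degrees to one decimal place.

On Mercator, (apparent₁)/(apparent₂) = sec²φ₁ / sec²φ₂ when true areas are equal.
cos²φ₂ / cos²φ₁ = 2.02  ⇒  cos φ₁ = cos 3.6° / √2.02 = 0.9980/1.421 = 0.7022.
φ₁ = arccos(0.7022) ≈ 45.4°.

45.4°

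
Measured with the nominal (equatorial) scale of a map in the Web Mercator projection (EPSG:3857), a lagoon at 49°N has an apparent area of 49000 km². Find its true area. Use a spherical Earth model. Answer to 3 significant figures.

Mercator is conformal, so the point scale is isotropic: h = k = sec φ = 1/cos φ.
Areal scale = k² = sec²φ = 1/cos²(49°) = 1/0.6561² = 2.323.
True area = apparent / (areal scale) = 49000 / 2.323 ≈ 21100 km².

21100 km²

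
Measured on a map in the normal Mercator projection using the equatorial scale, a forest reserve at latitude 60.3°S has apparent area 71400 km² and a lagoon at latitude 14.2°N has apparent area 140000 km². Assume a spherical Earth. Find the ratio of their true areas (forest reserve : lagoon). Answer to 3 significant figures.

Since Mercator area scale is 1/cos²φ, the true area equals the apparent area multiplied by cos²φ.
True area of forest reserve: 71400 × cos²(60.3°) = 71400 × 0.2455 = 17530 km².
True area of lagoon: 140000 × cos²(14.2°) = 140000 × 0.9398 = 131600 km².
Ratio = 17530 / 131600 ≈ 0.133.

0.133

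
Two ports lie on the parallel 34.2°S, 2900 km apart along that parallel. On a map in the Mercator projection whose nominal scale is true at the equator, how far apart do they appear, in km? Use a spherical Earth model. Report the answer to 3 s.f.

For Mercator, h = k = sec φ (a conformal cylindrical projection has a single point scale, 1/cos φ).
Along the parallel, k = sec 34.2° = 1/0.8271 = 1.209.
Map distance = 2900 × 1.209 ≈ 3510 km.

3510 km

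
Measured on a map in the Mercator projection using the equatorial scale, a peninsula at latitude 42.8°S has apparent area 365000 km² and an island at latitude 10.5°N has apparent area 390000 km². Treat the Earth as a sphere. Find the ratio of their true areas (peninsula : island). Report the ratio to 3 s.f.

0.521

Mercator's areal exaggeration is sec²φ; hence true area = (apparent area) · cos²φ.
True area of peninsula: 365000 × cos²(42.8°) = 365000 × 0.5384 = 196500 km².
True area of island: 390000 × cos²(10.5°) = 390000 × 0.9668 = 377000 km².
Ratio = 196500 / 377000 ≈ 0.521.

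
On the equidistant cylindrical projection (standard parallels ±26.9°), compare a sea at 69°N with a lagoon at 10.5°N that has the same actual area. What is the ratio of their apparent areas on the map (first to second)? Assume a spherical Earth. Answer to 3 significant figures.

2.74

The equidistant cylindrical projection with φ₀ = 26.9° has h = 1 (meridians true) and k = cos φ₀ / cos φ along parallels.
Areal scale at 69°: h·k = 1.000 × 2.488 = 2.488.
Areal scale at 10.5°: h·k = 1.000 × 0.9070 = 0.9070.
Ratio = 2.488/0.9070 ≈ 2.74.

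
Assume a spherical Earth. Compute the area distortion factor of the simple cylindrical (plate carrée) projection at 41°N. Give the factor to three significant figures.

Plate carrée maps x = Rλ, y = Rφ. The meridian scale is h = 1 and the parallel scale is k = 1/cos φ = sec φ.
Areal scale = h·k = 1 × sec φ; at 41°, h = 1.000, k = 1.325, so h·k = 1.325.

1.33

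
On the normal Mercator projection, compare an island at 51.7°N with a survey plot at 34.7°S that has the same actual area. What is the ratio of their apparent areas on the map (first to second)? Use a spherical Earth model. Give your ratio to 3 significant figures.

1.76

On Mercator, area is exaggerated by sec²φ = 1/cos²φ.
At 51.7°: sec²(51.7°) = 1/0.6198² = 2.603.
At 34.7°: sec²(34.7°) = 1/0.8221² = 1.479.
Ratio = 2.603/1.479 = cos²(34.7°)/cos²(51.7°) ≈ 1.76.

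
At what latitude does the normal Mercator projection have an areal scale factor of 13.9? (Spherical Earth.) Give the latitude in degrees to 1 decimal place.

Mercator areal scale is sec²φ.
sec²φ = 13.9  ⇒  cos²φ = 0.07194  ⇒  cos φ = 0.2682.
φ = arccos(0.2682) ≈ 74.4°.

74.4°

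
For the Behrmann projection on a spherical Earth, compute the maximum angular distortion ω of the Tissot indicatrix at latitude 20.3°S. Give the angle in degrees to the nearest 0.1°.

Behrmann is a cylindrical equal-area projection with standard parallels at ±30°. For cylindrical equal-area with standard parallel φ₀, h = cos φ / cos φ₀ and k = cos φ₀ / cos φ, so h·k = 1.
At 20.3°: h = 1.083, k = 0.9234; principal scales a = 1.083, b = 0.9234.
sin(ω/2) = (a − b)/(a + b) = 0.1596/2.006 = 0.07955, so ω = 2 arcsin(0.07955) ≈ 9.1°.

9.1°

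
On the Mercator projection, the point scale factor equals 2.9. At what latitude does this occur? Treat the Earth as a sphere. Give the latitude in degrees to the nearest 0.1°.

69.8°

Mercator scale is k = sec φ = 1/cos φ.
1/cos φ = 2.9  ⇒  cos φ = 0.3448  ⇒  φ = arccos(0.3448) ≈ 69.8°.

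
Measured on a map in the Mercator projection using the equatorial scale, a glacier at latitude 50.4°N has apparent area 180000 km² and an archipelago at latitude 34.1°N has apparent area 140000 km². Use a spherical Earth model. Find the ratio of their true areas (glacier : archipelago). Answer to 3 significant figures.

Mercator's areal exaggeration is sec²φ; hence true area = (apparent area) · cos²φ.
True area of glacier: 180000 × cos²(50.4°) = 180000 × 0.4063 = 73140 km².
True area of archipelago: 140000 × cos²(34.1°) = 140000 × 0.6857 = 96000 km².
Ratio = 73140 / 96000 ≈ 0.762.

0.762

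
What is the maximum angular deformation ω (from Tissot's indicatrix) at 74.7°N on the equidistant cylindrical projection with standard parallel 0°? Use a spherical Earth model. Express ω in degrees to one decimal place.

71.2°

Plate carrée maps x = Rλ, y = Rφ. The meridian scale is h = 1 and the parallel scale is k = 1/cos φ = sec φ.
At 74.7°: h = 1.000, k = 3.790; principal scales a = 3.790, b = 1.000.
sin(ω/2) = (a − b)/(a + b) = 2.790/4.790 = 0.5824, so ω = 2 arcsin(0.5824) ≈ 71.2°.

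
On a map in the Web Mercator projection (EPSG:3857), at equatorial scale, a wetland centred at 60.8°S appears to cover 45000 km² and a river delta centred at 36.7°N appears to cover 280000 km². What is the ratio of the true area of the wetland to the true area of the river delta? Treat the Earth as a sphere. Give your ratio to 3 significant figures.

0.0595

Mercator's areal exaggeration is sec²φ; hence true area = (apparent area) · cos²φ.
True area of wetland: 45000 × cos²(60.8°) = 45000 × 0.2380 = 10710 km².
True area of river delta: 280000 × cos²(36.7°) = 280000 × 0.6428 = 180000 km².
Ratio = 10710 / 180000 ≈ 0.0595.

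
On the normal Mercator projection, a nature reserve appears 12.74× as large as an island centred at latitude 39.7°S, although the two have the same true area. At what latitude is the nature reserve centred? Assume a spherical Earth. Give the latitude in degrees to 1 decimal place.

77.6°

For equal true areas on Mercator, apparent areas scale as sec²φ, so the ratio is cos²φ₂ / cos²φ₁.
cos²φ₂ / cos²φ₁ = 12.74  ⇒  cos φ₁ = cos 39.7° / √12.74 = 0.7694/3.569 = 0.2156.
φ₁ = arccos(0.2156) ≈ 77.6°.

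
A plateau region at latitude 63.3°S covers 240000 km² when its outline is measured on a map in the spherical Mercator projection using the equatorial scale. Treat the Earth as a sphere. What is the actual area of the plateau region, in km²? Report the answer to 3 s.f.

48500 km²

Mercator is conformal, so the point scale is isotropic: h = k = sec φ = 1/cos φ.
Areal scale = k² = sec²φ = 1/cos²(63.3°) = 1/0.4493² = 4.953.
True area = apparent / (areal scale) = 240000 / 4.953 ≈ 48500 km².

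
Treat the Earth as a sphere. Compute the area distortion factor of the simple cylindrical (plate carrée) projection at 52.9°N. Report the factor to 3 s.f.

1.66

In the plate carrée (x = Rλ, y = Rφ), meridians are true-scale (h = 1) and parallels are stretched by k = sec φ.
Areal scale = h·k = 1 × sec φ; at 52.9°, h = 1.000, k = 1.658, so h·k = 1.658.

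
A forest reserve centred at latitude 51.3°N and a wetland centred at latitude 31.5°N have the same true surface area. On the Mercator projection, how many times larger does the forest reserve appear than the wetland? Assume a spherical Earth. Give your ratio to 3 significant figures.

On Mercator, area is exaggerated by sec²φ = 1/cos²φ.
At 51.3°: sec²(51.3°) = 1/0.6252² = 2.558.
At 31.5°: sec²(31.5°) = 1/0.8526² = 1.376.
Ratio = 2.558/1.376 = cos²(31.5°)/cos²(51.3°) ≈ 1.86.

1.86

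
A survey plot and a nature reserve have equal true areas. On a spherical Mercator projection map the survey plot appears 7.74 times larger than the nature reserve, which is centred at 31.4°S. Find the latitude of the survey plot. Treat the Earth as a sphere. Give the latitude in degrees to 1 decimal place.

On Mercator, (apparent₁)/(apparent₂) = sec²φ₁ / sec²φ₂ when true areas are equal.
cos²φ₂ / cos²φ₁ = 7.74  ⇒  cos φ₁ = cos 31.4° / √7.74 = 0.8536/2.782 = 0.3068.
φ₁ = arccos(0.3068) ≈ 72.1°.

72.1°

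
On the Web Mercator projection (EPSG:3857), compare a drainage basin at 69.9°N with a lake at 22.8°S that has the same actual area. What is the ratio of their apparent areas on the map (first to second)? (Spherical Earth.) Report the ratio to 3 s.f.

7.20

On Mercator, area is exaggerated by sec²φ = 1/cos²φ.
At 69.9°: sec²(69.9°) = 1/0.3437² = 8.467.
At 22.8°: sec²(22.8°) = 1/0.9219² = 1.177.
Ratio = 8.467/1.177 = cos²(22.8°)/cos²(69.9°) ≈ 7.20.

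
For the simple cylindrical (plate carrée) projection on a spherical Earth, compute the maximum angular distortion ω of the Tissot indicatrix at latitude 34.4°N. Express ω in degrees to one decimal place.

For the equirectangular projection with φ₀ = 0 (plate carrée), h = 1 along meridians and k = sec φ along parallels.
At 34.4°: h = 1.000, k = 1.212; principal scales a = 1.212, b = 1.000.
sin(ω/2) = (a − b)/(a + b) = 0.2120/2.212 = 0.09582, so ω = 2 arcsin(0.09582) ≈ 11.0°.

11.0°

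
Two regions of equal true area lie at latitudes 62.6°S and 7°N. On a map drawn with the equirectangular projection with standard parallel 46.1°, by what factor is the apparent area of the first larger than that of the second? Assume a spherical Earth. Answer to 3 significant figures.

2.16

With standard parallel φ₀ = 46.1°, the equirectangular projection gives x = Rλ cos φ₀, y = Rφ, so h = 1 and k = cos 46.1° / cos φ.
Areal scale at 62.6°: h·k = 1.000 × 1.507 = 1.507.
Areal scale at 7°: h·k = 1.000 × 0.6986 = 0.6986.
Ratio = 1.507/0.6986 ≈ 2.16.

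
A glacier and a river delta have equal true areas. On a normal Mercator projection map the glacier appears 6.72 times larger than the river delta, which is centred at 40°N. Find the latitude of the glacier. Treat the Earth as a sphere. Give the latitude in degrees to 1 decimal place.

72.8°

On Mercator, (apparent₁)/(apparent₂) = sec²φ₁ / sec²φ₂ when true areas are equal.
cos²φ₂ / cos²φ₁ = 6.72  ⇒  cos φ₁ = cos 40° / √6.72 = 0.7660/2.592 = 0.2955.
φ₁ = arccos(0.2955) ≈ 72.8°.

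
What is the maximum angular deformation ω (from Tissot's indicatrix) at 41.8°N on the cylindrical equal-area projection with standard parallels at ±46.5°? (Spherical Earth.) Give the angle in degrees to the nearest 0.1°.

Cylindrical equal-area (φ₀ = 46.5°): h = cos φ / cos 46.5° along meridians, k = cos 46.5° / cos φ along parallels; h·k = 1.
At 41.8°: h = 1.083, k = 0.9234; principal scales a = 1.083, b = 0.9234.
sin(ω/2) = (a − b)/(a + b) = 0.1596/2.006 = 0.07955, so ω = 2 arcsin(0.07955) ≈ 9.1°.

9.1°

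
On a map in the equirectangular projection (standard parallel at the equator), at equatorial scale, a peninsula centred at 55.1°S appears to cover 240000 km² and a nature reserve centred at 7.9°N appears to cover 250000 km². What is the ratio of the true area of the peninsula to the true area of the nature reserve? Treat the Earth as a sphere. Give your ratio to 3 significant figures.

On the plate carrée, areal scale = h·k = 1 × sec φ, so true area = apparent × cos φ.
True area of peninsula: 240000 × cos(55.1°) = 240000 × 0.5721 = 137300 km².
True area of nature reserve: 250000 × cos(7.9°) = 250000 × 0.9905 = 247600 km².
Ratio = 137300 / 247600 ≈ 0.555.

0.555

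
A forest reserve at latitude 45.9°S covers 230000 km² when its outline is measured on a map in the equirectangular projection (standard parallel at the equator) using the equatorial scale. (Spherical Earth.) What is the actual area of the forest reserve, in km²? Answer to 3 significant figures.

For the equirectangular projection with φ₀ = 0 (plate carrée), h = 1 along meridians and k = sec φ along parallels.
Areal scale = h·k = 1 × sec φ; at 45.9°, h = 1.000, k = 1.437, so h·k = 1.437.
True area = apparent / (areal scale) = 230000 / 1.437 ≈ 160000 km².

160000 km²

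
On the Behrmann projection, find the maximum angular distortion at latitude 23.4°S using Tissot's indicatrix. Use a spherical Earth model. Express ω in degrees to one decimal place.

The Behrmann projection is cylindrical equal-area with φ₀ = 30°. For cylindrical equal-area with standard parallel φ₀, h = cos φ / cos φ₀ and k = cos φ₀ / cos φ, so h·k = 1.
At 23.4°: h = 1.060, k = 0.9436; principal scales a = 1.060, b = 0.9436.
sin(ω/2) = (a − b)/(a + b) = 0.1161/2.003 = 0.05795, so ω = 2 arcsin(0.05795) ≈ 6.6°.

6.6°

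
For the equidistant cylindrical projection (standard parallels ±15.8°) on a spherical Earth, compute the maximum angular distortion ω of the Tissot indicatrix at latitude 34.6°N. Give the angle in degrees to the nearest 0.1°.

In the equirectangular projection with standard parallel φ₀ = 15.8° (x = Rλ cos φ₀, y = Rφ), meridians are true-scale (h = 1) and the parallel scale is k = cos φ₀ / cos φ.
At 34.6°: h = 1.000, k = 1.169; principal scales a = 1.169, b = 1.000.
sin(ω/2) = (a − b)/(a + b) = 0.1690/2.169 = 0.07790, so ω = 2 arcsin(0.07790) ≈ 8.9°.

8.9°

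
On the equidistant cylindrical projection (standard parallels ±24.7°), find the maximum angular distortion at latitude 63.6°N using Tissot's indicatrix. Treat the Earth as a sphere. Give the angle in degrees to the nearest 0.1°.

40.1°

In the equirectangular projection with standard parallel φ₀ = 24.7° (x = Rλ cos φ₀, y = Rφ), meridians are true-scale (h = 1) and the parallel scale is k = cos φ₀ / cos φ.
At 63.6°: h = 1.000, k = 2.043; principal scales a = 2.043, b = 1.000.
sin(ω/2) = (a − b)/(a + b) = 1.043/3.043 = 0.3428, so ω = 2 arcsin(0.3428) ≈ 40.1°.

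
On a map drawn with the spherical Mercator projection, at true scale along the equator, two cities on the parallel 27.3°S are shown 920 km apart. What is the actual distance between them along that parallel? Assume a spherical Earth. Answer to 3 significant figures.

818 km

Mercator is conformal, so the point scale is isotropic: h = k = sec φ = 1/cos φ.
Along the parallel at 27.3°, map distances are exaggerated by k = sec 27.3° = 1.125.
True distance = 920 / 1.125 = 920 × cos 27.3° ≈ 818 km.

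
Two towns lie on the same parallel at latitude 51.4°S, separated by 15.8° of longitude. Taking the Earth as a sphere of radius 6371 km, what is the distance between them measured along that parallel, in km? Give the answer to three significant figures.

1100 km

Arc length along a parallel = R cos φ · Δλ (with Δλ in radians).
= 6371 × cos 51.4° × (15.8° × π/180) = 6371 × 0.6239 × 0.2758 ≈ 1100 km.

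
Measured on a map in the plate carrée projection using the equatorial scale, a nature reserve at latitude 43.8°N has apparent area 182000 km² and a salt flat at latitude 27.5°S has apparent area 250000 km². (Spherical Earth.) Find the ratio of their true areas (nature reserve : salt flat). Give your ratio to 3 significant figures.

0.592

Plate carrée has h = 1 and k = sec φ, giving areal scale sec φ; true area = (apparent area) · cos φ.
True area of nature reserve: 182000 × cos(43.8°) = 182000 × 0.7218 = 131400 km².
True area of salt flat: 250000 × cos(27.5°) = 250000 × 0.8870 = 221800 km².
Ratio = 131400 / 221800 ≈ 0.592.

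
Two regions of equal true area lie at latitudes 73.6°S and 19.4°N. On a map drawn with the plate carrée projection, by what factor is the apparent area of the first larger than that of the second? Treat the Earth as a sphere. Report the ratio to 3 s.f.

In the plate carrée (x = Rλ, y = Rφ), meridians are true-scale (h = 1) and parallels are stretched by k = sec φ.
Areal scale at 73.6°: h·k = 1.000 × 3.542 = 3.542.
Areal scale at 19.4°: h·k = 1.000 × 1.060 = 1.060.
Ratio = 3.542/1.060 ≈ 3.34.

3.34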